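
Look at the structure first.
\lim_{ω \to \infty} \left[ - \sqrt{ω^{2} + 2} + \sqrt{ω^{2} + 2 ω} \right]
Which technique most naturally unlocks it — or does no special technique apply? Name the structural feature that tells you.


Verdict: conjugate multiplication — the difference \sqrt{ω^{2} + 2 ω} - \sqrt{ω^{2} + 2} is an ∞ − ∞ stalemate; its conjugate partner breaks the tie.


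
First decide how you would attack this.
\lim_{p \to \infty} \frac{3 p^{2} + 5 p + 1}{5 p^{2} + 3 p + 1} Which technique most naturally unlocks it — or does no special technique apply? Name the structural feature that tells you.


Method: dominant-term comparison — at large p only the top-degree terms survive; compare the leading terms and the limit falls out. Differentiating the expression as a single quotient would eventually settle it as well; matching dominant growth settles it immediately.


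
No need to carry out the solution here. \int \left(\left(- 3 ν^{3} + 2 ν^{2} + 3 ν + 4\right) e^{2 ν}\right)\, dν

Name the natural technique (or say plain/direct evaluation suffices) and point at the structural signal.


Diagnosis: integration by parts — a polynomial factor - 3 ν^{3} + 2 ν^{2} + 3 ν + 4 multiplies e^{2 ν}; differentiating - 3 ν^{3} + 2 ν^{2} + 3 ν + 4 lowers its degree while e^{2 ν} integrates cleanly, so parts wins.


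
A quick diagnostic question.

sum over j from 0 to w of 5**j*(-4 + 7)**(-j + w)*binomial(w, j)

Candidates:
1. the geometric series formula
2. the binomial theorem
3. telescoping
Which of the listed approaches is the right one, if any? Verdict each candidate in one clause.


Technique: the binomial theorem — terms weighting binomial(w, j) against matched powers of 5 and (-4 + 7) reassemble into (5 + (-4 + 7))^w by the binomial theorem.
- the geometric series formula — dividing successive terms gives an index-dependent quantity, not a constant.
- the binomial theorem: yes, a natural case for it.
- telescoping: the terms as presented offer no neighboring cancellation — a telescoping rewrite may exist, but the displayed structure does not hand one over.


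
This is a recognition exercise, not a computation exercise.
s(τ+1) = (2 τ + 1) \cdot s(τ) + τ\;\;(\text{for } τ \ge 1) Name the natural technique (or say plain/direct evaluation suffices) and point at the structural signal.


Method: a summation factor — rescale the sequence by the product of the weights 2 τ + 1 so far — the recurrence collapses to a plain running sum.


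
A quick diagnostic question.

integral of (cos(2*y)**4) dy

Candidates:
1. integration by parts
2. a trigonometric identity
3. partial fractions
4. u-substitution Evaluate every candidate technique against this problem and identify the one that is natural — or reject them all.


Method: a trigonometric identity — the exponent on cos(2*y)**4 is even — the power-reduction identity is the standard preprocessing step.
- integration by parts: not the natural route: no polynomial-kernel product appears — a recursive parts reduction of the trigonometric product exists, but the identity rewrite is direct.
- a trigonometric identity: applicable, and directly so.
- partial fractions — the expression is not a ratio of polynomials that decomposes further.
- u-substitution — no subexpression of the integrand serves as a whole-integral substitution inner — individual terms may offer their own, but none carries its derivative as a factor of the full integrand; a working change of variable would have to be constructed from outside the expression.


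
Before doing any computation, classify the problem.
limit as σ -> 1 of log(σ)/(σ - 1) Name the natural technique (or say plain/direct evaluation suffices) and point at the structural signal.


Method: l'Hôpital's rule (0/0) — substituting 1 gives 0 over 0; differentiate top and bottom once and re-evaluate. A first-order expansion at the point is an equally standard path; the rule packages it.


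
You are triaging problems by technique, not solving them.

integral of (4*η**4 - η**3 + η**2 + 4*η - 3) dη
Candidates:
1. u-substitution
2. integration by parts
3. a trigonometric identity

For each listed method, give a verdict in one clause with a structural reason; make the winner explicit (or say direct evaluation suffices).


Best approach: no special technique — scan for structure and find none: constant multiples of powers of η, integrate directly.
- u-substitution — no substitution does more than relabel what direct integration already handles.
- integration by parts — splitting off a factor buys nothing — the integrand integrates directly without parts.
- a trigonometric identity — with no trigonometric functions present, identity rewriting has no target.


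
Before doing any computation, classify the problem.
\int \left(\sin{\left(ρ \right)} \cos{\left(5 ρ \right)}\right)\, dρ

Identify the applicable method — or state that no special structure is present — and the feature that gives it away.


Method: a trigonometric identity — cross-frequency products like \sin{\left(ρ \right)} \cos{\left(5 ρ \right)} are the textbook product-to-sum case — the identity converts them to directly integrable sinusoids.


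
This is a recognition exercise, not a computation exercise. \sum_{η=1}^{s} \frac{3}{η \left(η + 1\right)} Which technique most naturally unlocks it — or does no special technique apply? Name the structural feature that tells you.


Best approach: telescoping — \frac{3}{η \left(η + 1\right)} hides a difference of shifted reciprocals — decompose it and the middle of the sum vanishes.


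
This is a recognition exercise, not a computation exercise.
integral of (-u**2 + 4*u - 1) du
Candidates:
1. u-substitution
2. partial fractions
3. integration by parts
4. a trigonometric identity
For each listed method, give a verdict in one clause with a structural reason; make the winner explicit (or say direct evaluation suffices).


Diagnosis: no special technique — a term-by-term power-rule job in u; no substitution or rearrangement earns its keep here.
- u-substitution — no substitution does more than relabel what direct integration already handles.
- partial fractions: there is no rational-function structure to decompose.
- integration by parts — parts would only shuffle a directly integrable integrand.
- a trigonometric identity: no sine or cosine appears, so there is nothing for a trigonometric identity to act on.


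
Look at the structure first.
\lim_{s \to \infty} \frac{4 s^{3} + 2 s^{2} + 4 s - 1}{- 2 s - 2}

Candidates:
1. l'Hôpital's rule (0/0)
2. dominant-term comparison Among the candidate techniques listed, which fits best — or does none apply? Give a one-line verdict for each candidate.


Diagnosis: dominant-term comparison — at large s only the top-degree terms survive; compare the leading terms and the limit falls out.
- l'Hôpital's rule (0/0): viewed as a single quotient this runs to ∞/∞, not the 0/0 clash this candidate addresses; an at-infinity variant of the rule would resolve it, but comparing leading growth reads the answer without differentiating.
- dominant-term comparison: yes — fits the structure here.


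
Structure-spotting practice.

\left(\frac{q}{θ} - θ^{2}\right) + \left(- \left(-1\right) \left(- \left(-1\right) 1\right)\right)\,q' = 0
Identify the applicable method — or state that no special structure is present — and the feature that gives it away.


Method: a linear integrating factor — linear in the unknown with genuine forcing: multiply through by the exponential of the integrated coefficient and the left side closes into one derivative.


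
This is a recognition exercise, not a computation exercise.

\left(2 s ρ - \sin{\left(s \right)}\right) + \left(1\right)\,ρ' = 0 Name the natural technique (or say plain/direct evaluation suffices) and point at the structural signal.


Method: a linear integrating factor — ρ enters only linearly with coefficient 2 s; multiply by exp of the integral of 2 s and the left side becomes one derivative.


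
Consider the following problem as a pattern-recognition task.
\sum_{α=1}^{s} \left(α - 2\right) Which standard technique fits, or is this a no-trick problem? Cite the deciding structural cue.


Verdict: no special technique — the sum is polynomial through and through; closed forms for each power of α finish it directly.


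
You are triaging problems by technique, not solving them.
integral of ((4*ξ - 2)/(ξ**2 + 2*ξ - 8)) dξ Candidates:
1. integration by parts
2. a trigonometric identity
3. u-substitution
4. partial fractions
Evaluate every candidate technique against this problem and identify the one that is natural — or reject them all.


Technique: partial fractions — break ξ**2 + 2*ξ - 8 into its roots and the integral splits into logarithm-sized bites.
- integration by parts: the integrand does not split as a nonconstant polynomial times an exp, sine, cosine of a linear argument, or logarithm — no polynomial-kernel parts product to differentiate one side of.
- a trigonometric identity: no sine or cosine appears, so there is nothing for a trigonometric identity to act on.
- u-substitution — no subexpression of the integrand serves as a whole-integral substitution inner — individual terms may offer their own, but none carries its derivative as a factor of the full integrand; a working change of variable would have to be constructed from outside the expression.
- partial fractions: yes, a natural case for it.


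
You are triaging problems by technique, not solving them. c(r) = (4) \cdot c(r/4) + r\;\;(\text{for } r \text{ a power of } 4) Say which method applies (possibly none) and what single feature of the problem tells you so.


Diagnosis: the master substitution — the argument contracts 4-fold per step: reindex r exponentially and solve the linear recurrence in the new index.


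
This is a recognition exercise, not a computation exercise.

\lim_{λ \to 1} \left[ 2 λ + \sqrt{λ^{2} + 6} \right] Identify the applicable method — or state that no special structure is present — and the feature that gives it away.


Diagnosis: no special technique — the expression is continuous at 1 — substitute and evaluate; no indeterminate form appears.


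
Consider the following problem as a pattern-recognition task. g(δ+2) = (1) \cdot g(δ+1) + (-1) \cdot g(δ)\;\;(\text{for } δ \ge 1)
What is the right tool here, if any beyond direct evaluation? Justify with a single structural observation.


Diagnosis: the characteristic-root method — the recurrence treats every index alike (constant coefficients, no forcing) — precisely the regime where r^δ trials close it.


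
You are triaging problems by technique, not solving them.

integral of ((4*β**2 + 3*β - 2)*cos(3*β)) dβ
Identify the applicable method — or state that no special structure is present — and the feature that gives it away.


Best approach: integration by parts — the integrand splits as 4*β**2 + 3*β - 2 times cos(3*β) — repeatedly differentiating the polynomial part kills it, which is the parts ladder.


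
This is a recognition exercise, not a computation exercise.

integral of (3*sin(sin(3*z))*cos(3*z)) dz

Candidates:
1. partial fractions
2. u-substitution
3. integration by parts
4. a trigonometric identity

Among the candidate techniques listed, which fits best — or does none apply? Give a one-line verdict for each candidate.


Method: u-substitution — the only nontrivial dependence routes through sin(3*z), whose derivative supplies the leftover factor up to a constant multiple — u = sin(3*z) flattens it.
- partial fractions — the expression is not a ratio of polynomials that decomposes further.
- u-substitution: yes — fits the structure here.
- integration by parts — the integrand does not split as a nonconstant polynomial times an exp, sine, cosine of a linear argument, or logarithm — no polynomial-kernel parts product to differentiate one side of.
- a trigonometric identity: no identity rewrites this into an easier trigonometric form.


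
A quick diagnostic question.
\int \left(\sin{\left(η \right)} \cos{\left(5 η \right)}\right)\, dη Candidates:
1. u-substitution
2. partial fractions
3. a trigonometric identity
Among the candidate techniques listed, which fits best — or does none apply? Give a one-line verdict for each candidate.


Technique: a trigonometric identity — split \sin{\left(η \right)} \cos{\left(5 η \right)} with the angle-addition identities: the resulting sum integrates term by term.
- u-substitution — no subexpression of the integrand serves as a whole-integral substitution inner — individual terms may offer their own, but none carries its derivative as a factor of the full integrand; a working change of variable would have to be constructed from outside the expression.
- partial fractions: there is no rational-function structure to decompose.
- a trigonometric identity — yes, a natural case for it.


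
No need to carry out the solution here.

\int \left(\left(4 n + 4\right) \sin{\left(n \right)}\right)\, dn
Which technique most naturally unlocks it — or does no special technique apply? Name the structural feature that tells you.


Diagnosis: integration by parts — a polynomial 4 n + 4 against the kernel \sin{\left(n \right)} is the signature bounded-ladder case for integration by parts.


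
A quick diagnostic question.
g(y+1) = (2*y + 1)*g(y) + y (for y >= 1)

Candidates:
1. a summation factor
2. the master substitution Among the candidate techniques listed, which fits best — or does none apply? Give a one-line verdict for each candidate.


Diagnosis: a summation factor — one step of memory with a weight 2*y + 1 that changes as the index grows — the summation-factor construction is built for this.
- a summation factor — applicable, and directly so.
- the master substitution: the recursive argument is a shift of the index, not a fixed fraction of it.


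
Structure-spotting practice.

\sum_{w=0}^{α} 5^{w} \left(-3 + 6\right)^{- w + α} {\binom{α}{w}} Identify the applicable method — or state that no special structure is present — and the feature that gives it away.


Verdict: the binomial theorem — the binomial coefficients weight matched powers of 5 and (-3 + 6), which is exactly the expansion of a binomial power.


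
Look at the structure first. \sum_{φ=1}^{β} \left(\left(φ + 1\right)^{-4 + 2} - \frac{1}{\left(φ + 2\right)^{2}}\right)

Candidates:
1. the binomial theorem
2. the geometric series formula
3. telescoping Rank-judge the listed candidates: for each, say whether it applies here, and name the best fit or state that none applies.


Method: telescoping — this sum is a zipper: each term contributes \left(φ + 1\right)^{-4 + 2} and removes the next index's value, which the following term puts back, closing term by term.
- the binomial theorem: there is no sum-raised-to-a-power identity hiding in these terms.
- the geometric series formula: no single multiplier carries one term to the next throughout the sum.
- telescoping — applicable, and directly so.


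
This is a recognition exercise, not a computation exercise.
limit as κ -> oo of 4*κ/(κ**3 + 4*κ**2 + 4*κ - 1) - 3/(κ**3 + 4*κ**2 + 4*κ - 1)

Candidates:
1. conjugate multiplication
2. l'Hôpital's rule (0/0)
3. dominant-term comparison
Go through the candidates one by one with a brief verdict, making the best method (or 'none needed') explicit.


Technique: dominant-term comparison — at large κ only the top-degree terms survive; compare the leading terms and the limit falls out.
- conjugate multiplication — the conjugate move applies to radical differences, which this is not.
- l'Hôpital's rule (0/0) — viewed as a single quotient this runs to ∞/∞, not the 0/0 clash this candidate addresses; an at-infinity variant of the rule would resolve it, but comparing leading growth reads the answer without differentiating.
- dominant-term comparison — applicable, and directly so.


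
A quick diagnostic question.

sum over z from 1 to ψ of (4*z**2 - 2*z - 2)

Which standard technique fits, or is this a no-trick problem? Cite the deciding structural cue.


Method: no special technique — constant-multiple powers of z with no cancellation partners and no common ratio — use the standard power-sum formulas.


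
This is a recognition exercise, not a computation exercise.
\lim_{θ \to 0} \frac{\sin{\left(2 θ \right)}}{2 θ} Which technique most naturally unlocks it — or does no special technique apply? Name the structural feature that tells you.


Best approach: l'Hôpital's rule (0/0) — plug in 0: top and bottom both hit zero, so differentiate each and retry. A local series expansion at the point resolves it as well; the rule is the packaged version of that step.


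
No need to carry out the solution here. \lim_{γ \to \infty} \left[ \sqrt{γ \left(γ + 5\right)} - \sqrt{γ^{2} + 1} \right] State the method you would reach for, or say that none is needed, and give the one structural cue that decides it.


Verdict: conjugate multiplication — divergence minus divergence hides a finite answer — expose it by pairing \sqrt{γ \left(γ + 5\right)} - \sqrt{γ^{2} + 1} with its conjugate.


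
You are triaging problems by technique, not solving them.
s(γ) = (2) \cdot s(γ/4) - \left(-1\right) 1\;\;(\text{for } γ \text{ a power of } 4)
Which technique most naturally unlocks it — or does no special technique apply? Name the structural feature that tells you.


Diagnosis: the master substitution — the argument contracts 4-fold per step: reindex γ exponentially and solve the linear recurrence in the new index.


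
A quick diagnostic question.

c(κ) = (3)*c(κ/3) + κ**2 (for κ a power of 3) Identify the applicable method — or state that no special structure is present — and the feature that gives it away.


Verdict: the master substitution — recursion at κ/3 is multiplicative in the index; logarithmic reindexing via κ = 3^m linearizes it.


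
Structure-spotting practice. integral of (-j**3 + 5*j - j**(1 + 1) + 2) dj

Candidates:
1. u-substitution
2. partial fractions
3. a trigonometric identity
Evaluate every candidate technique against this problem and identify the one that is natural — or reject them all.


Diagnosis: no special technique — a term-by-term power-rule job in j; no substitution or rearrangement earns its keep here.
- u-substitution: no substitution does more than relabel what direct integration already handles.
- partial fractions: the expression is not a ratio of polynomials that decomposes further.
- a trigonometric identity: no sine or cosine appears, so there is nothing for a trigonometric identity to act on.


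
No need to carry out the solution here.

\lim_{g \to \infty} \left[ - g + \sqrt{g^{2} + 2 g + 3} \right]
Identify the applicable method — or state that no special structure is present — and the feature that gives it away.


Technique: conjugate multiplication — turning the difference into a conjugate-rationalized ratio makes the limit readable.


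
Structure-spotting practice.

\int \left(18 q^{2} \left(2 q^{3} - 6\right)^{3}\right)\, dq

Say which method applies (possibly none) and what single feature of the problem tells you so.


Verdict: u-substitution — collected, the integrand has one factor that is, up to a constant, the derivative of an inner expression the rest depends on — substitute for that inner expression. A patient expand-and-integrate also lands it; recognizing the inner expression is the shortcut.


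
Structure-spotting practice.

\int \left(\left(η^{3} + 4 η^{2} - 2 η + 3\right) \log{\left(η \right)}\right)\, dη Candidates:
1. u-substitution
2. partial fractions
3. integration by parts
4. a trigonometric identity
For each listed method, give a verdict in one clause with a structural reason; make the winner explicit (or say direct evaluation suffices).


Diagnosis: integration by parts — one parts step with u = \log{\left(η \right)} trades the logarithm for an algebraic integrand.
- u-substitution — no subexpression of the integrand pairs with its own derivative as a factor — individual terms may offer their own substitutions, but any change of variable covering the whole integral would have to be constructed from outside the expression.
- partial fractions: the expression is not a ratio of polynomials that decomposes further.
- integration by parts — a fit — the right tool for this form.
- a trigonometric identity — with no trigonometric functions present, identity rewriting has no target.


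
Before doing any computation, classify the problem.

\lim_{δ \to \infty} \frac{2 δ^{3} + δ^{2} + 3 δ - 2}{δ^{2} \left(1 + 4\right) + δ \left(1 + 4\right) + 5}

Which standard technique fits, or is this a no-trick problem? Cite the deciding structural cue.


Method: dominant-term comparison — as δ grows, only the highest-degree terms matter — compare leading terms and read the limit off. Differentiating the expression as a single quotient would eventually settle it as well; matching dominant growth settles it immediately.


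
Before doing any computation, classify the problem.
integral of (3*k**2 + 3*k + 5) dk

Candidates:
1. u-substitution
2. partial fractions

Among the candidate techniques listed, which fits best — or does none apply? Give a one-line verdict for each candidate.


Technique: no special technique — the integrand is a sum of constant multiples of powers of k — integrate term by term.
- u-substitution — any workable substitution here is cosmetic — the integrand is already in directly integrable form.
- partial fractions — the expression is not a ratio of polynomials that decomposes further.


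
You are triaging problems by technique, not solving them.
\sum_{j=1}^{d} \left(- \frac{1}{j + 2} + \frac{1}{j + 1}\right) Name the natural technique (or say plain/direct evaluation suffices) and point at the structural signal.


Best approach: telescoping — the piece each term subtracts is \frac{1}{j + 1} advanced by one index, and it reappears with a plus sign leading the following term — the sum collapses to its boundary terms.


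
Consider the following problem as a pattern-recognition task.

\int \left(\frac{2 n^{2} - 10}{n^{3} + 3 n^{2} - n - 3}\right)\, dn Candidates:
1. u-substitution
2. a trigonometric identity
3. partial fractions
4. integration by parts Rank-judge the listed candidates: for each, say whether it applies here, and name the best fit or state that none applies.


Method: partial fractions — each factor of n^{3} + 3 n^{2} - n - 3 owns one elementary piece of the integrand — separate them and integrate piecewise.
- u-substitution — no subexpression of the integrand serves as a whole-integral substitution inner — individual terms may offer their own, but none carries its derivative as a factor of the full integrand; a working change of variable would have to be constructed from outside the expression.
- a trigonometric identity: no sine or cosine appears, so there is nothing for a trigonometric identity to act on.
- partial fractions — applies; the problem has the shape this method handles.
- integration by parts: the nonconstant-polynomial-times-standard-kernel pattern (an exp, sine, cosine, or logarithm partner) is absent.


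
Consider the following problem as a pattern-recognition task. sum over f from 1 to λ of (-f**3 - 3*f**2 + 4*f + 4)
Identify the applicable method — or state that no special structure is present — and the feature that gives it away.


Technique: no special technique — no ratio, no shift structure, no binomial pattern: sum the constant-multiple powers of f with known formulas.


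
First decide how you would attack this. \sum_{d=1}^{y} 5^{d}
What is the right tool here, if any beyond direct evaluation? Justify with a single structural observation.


Best approach: the geometric series formula — each summand is the previous one scaled by 5; that constant multiplier is itself the geometric structure.


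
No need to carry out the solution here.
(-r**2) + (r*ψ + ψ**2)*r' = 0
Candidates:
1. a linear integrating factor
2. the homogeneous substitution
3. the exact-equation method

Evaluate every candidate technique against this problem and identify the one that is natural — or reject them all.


Verdict: the homogeneous substitution — the slope is degree-zero homogeneous: the ratio substitution v = r/ψ collapses it. With the right rearrangement (exchanging the roles of the variables where needed), this also fits a Bernoulli template; the homogeneous substitution reads the structure directly.
- a linear integrating factor — a nonlinear term in the unknown puts this outside the integrating-factor template.
- the homogeneous substitution: applies; the problem has the shape this method handles.
- the exact-equation method — the mixed-partials test fails on this split — it is not an exact differential as presented.


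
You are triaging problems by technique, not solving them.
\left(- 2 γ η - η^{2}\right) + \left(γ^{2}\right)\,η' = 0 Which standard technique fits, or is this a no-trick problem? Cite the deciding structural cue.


Technique: the homogeneous substitution — scaling γ and η together leaves the slope fixed — it depends only on η/γ, so substitute the ratio. A Bernoulli substitution is a fair alternative on this equation directly; the homogeneous reading takes it as given.


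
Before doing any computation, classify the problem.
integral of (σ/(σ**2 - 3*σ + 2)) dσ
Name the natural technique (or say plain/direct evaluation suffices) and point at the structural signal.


Method: partial fractions — a proper rational integrand over the factorable σ**2 - 3*σ + 2: partial fractions reduce it to elementary pieces.


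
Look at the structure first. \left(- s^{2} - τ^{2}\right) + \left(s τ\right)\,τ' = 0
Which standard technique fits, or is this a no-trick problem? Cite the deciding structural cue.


Diagnosis: the homogeneous substitution — the slope's numerator and denominator have matching total degree, so it depends only on τ/s and the ratio substitution collapses it. Rearranged, this also fits the Bernoulli template directly; the homogeneous substitution reads the structure without the rearrangement.


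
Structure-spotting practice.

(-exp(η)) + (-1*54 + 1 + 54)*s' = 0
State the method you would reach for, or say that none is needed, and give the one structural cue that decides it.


Verdict: no special technique — the slope is a pure function of η; integrate both sides and be done.


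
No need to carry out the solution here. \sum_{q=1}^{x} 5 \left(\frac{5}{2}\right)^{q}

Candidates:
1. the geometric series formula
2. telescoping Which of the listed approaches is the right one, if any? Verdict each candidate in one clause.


Diagnosis: the geometric series formula — each term is \frac{5}{2} times the previous one, so the geometric-series formula applies directly.
- the geometric series formula: applicable, and directly so.
- telescoping — writing out consecutive terms as given produces no pairwise cancellation.


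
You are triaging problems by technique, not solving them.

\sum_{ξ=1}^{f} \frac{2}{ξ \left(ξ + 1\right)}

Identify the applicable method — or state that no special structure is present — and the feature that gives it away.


Verdict: telescoping — the summand \frac{2}{ξ \left(ξ + 1\right)} decomposes into fractions whose poles differ by an integer shift — the series collapses.


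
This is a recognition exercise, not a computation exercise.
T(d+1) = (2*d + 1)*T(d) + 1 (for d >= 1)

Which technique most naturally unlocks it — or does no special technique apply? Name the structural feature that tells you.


Best approach: a summation factor — normalize by the running product of 2*d + 1: the left side becomes a difference, and differences sum.


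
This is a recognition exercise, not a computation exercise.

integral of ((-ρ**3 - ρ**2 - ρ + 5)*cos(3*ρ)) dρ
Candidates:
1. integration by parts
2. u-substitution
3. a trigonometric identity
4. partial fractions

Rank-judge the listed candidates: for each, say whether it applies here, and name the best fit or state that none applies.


Method: integration by parts — a polynomial -ρ**3 - ρ**2 - ρ + 5 against the kernel cos(3*ρ) is the signature bounded-ladder case for integration by parts.
- integration by parts — applies; the problem has the shape this method handles.
- u-substitution: no subexpression of the integrand serves as a whole-integral substitution inner — individual terms may offer their own, but none carries its derivative as a factor of the full integrand; a working change of variable would have to be constructed from outside the expression.
- a trigonometric identity: neither the even-power reduction nor the product-to-sum identity applies to this structure.
- partial fractions: there is no rational-function structure to decompose.


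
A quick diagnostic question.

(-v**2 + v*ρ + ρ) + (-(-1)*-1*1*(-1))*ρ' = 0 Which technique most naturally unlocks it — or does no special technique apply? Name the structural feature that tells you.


Verdict: a linear integrating factor — linear in the unknown with genuine forcing: multiply through by the exponential of the integrated coefficient and the left side closes into one derivative.


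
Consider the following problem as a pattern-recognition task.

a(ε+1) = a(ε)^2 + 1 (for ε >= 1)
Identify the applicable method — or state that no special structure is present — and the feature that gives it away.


Verdict: no special technique — the sequence value feeds back through itself nonlinearly — linear superposition fails, and every superposition-based closed form fails with it.


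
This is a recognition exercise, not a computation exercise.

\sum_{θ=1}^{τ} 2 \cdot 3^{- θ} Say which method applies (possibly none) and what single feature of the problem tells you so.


Verdict: the geometric series formula — consecutive terms stand in a fixed index-free ratio — the geometric sum formula closes it.


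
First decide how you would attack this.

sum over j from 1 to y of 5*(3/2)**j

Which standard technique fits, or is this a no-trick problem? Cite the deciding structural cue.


Best approach: the geometric series formula — each summand is the previous one scaled by 3/2; that constant multiplier is itself the geometric structure.


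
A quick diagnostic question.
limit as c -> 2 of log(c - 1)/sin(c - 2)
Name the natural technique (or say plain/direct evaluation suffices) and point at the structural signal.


Best approach: l'Hôpital's rule (0/0) — the 0/0 form at 2 is the signature situation for l'Hôpital's rule. One could equally expand both pieces locally and compare leading terms; the rule does that in one stroke.


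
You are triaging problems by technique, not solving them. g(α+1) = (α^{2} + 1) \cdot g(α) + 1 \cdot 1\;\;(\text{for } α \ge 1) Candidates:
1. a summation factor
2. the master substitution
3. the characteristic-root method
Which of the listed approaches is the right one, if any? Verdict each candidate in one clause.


Technique: a summation factor — because the multiplier α^{2} + 1 is index-dependent, divide through by its running product and sum the resulting differences.
- a summation factor — applies; the problem has the shape this method handles.
- the master substitution — there is no divide-the-index recursive argument.
- the characteristic-root method — the coefficients vary with the index, breaking the constant-coefficient structure the method needs.


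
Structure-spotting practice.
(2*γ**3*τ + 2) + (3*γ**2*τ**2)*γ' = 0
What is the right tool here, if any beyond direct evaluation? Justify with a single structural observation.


Diagnosis: the exact-equation method — check exactness first: here it holds (2*γ**3*τ + 2, 3*γ**2*τ**2 have matching cross partials), so no integrating factor is needed.


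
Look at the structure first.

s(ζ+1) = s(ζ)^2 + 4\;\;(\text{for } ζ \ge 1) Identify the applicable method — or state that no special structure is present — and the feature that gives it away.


Technique: no special technique — the sequence value feeds back through itself nonlinearly — linear superposition fails, and every superposition-based closed form fails with it.


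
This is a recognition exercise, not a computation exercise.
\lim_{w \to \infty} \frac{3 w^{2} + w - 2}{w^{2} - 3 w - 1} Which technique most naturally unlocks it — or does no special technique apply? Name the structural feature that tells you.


Diagnosis: dominant-term comparison — divide through by the highest power of w; every lower-order term dies and the dominant terms decide the limit. Differentiating the expression as a single quotient would eventually settle it as well; matching dominant growth settles it immediately.


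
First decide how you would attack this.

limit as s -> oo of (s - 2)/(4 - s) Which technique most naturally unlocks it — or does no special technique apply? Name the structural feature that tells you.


Verdict: dominant-term comparison — as s grows, only the highest-degree terms matter — compare leading terms and read the limit off. Differentiating the expression as a single quotient would eventually settle it as well; matching dominant growth settles it immediately.


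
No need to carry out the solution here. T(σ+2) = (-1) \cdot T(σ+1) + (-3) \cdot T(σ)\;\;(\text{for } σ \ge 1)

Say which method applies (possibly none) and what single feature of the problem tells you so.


Diagnosis: the characteristic-root method — shift-invariance with fixed coefficients calls for exponential trials; the characteristic polynomial finds every r^σ.


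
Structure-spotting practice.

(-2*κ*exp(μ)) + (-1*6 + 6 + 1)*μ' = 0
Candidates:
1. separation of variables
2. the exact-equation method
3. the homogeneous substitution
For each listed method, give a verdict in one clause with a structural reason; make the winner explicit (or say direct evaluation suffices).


Verdict: separation of variables — one side of the product carries the independent variable, the other the unknown — the textbook separation shape.
- separation of variables — yes, a natural case for it.
- the exact-equation method: exactness fails on the nose — the mixed partials do not match.
- the homogeneous substitution — the ratio substitution does not collapse this equation.


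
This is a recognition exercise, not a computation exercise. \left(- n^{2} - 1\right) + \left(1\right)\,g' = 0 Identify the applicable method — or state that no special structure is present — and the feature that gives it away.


Technique: no special technique — with g absent the equation is not coupled at all: direct integration in n.


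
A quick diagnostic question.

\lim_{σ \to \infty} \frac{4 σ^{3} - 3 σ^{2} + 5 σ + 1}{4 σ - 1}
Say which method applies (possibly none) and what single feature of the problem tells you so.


Method: dominant-term comparison — at large σ only the top-degree terms survive; compare the leading terms and the limit falls out. As a single quotient, the ∞/∞ shape would yield to repeated differentiation as well — the growth comparison gets there in one look.


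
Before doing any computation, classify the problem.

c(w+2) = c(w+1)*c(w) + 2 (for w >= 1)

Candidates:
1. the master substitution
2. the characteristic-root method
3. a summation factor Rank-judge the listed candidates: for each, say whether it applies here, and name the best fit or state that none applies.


Method: no special technique — each new value is a nonlinear function of earlier ones — scaling arguments and superposition both fail.
- the master substitution — no fixed divisor shrinks the index between calls.
- the characteristic-root method: nonlinearity rules out exponential-mode superposition from the start.
- a summation factor — the recursion is nonlinear — outside the first-order linear family a summation factor addresses.


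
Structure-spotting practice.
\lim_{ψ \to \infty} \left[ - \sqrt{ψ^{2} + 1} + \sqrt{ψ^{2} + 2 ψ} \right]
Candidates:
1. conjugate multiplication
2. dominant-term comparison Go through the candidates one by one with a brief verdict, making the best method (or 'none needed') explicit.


Method: conjugate multiplication — the ∞ − ∞ radical form is the exact trigger for the conjugate maneuver.
- conjugate multiplication — yes — fits the structure here.
- dominant-term comparison: this limit is not decided by comparing polynomial growth at infinity.


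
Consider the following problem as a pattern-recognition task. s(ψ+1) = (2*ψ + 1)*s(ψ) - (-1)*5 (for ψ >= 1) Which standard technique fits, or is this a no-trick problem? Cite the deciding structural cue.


Technique: a summation factor — rescale the sequence by the product of the weights 2*ψ + 1 so far — the recurrence collapses to a plain running sum.


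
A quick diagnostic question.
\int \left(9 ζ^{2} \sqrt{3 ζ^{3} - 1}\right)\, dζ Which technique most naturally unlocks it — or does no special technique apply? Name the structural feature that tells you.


Diagnosis: u-substitution — the only nontrivial dependence routes through 3 ζ^{3} - 1, whose derivative supplies the leftover factor up to a constant multiple — u = 3 ζ^{3} - 1 flattens it.


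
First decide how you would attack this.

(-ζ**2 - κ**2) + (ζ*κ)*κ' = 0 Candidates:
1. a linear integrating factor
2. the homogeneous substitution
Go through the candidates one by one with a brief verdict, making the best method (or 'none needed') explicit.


Diagnosis: the homogeneous substitution — the slope's numerator and denominator have matching total degree, so it depends only on κ/ζ and the ratio substitution collapses it. This doubles as a Bernoulli equation in the unknown as written; the homogeneous route needs no setup at all.
- a linear integrating factor: the unknown enters nonlinearly (through a power, a denominator, or a transcendental function), which the linear integrating-factor recipe cannot absorb as-is — any repair would come from a preliminary substitution, not the factor.
- the homogeneous substitution: a fit — the right tool for this form.


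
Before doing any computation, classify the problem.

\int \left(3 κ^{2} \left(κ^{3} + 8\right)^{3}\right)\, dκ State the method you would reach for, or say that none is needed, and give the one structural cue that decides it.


Best approach: u-substitution — the only nontrivial dependence routes through κ^{3} + 8, whose derivative supplies the leftover factor up to a constant multiple — u = κ^{3} + 8 flattens it. A patient expand-and-integrate also lands it; recognizing the inner expression is the shortcut.


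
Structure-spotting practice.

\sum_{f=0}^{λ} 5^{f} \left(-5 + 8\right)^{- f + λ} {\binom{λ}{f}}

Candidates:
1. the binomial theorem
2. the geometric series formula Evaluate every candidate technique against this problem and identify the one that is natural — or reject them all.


Technique: the binomial theorem — binomial coefficients against complementary powers of 5 and (-5 + 8): recognize the binomial expansion and resum.
- the binomial theorem — yes — fits the structure here.
- the geometric series formula — dividing successive terms gives an index-dependent quantity, not a constant.


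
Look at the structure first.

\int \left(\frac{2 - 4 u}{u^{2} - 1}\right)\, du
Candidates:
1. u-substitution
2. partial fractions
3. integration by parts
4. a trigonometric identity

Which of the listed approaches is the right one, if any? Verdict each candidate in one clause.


Best approach: partial fractions — the factorization of u^{2} - 1 is the whole battle; after it, each term is a table integral.
- u-substitution: no subexpression of the integrand serves as a whole-integral substitution inner — individual terms may offer their own, but none carries its derivative as a factor of the full integrand; a working change of variable would have to be constructed from outside the expression.
- partial fractions: applies; the problem has the shape this method handles.
- integration by parts: the nonconstant-polynomial-times-standard-kernel pattern (an exp, sine, cosine, or logarithm partner) is absent.
- a trigonometric identity: no sine or cosine appears, so there is nothing for a trigonometric identity to act on.
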